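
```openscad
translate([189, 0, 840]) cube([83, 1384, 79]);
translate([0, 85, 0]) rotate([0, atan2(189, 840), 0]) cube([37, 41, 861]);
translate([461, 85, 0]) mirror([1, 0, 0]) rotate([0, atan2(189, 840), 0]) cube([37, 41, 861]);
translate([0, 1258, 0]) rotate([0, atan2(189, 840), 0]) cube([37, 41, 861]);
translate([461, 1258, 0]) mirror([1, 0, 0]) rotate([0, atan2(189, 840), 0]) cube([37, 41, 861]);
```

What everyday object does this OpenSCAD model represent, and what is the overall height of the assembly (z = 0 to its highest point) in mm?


A sawhorse. The overall height is 919 mm.

A beam across two mirrored pairs of raked legs — a sawhorse. The beam's underside is at z = 840 (matching the legs' vertical rise in atan2(189, 840)) and the beam is 79 mm tall, so its top is at 840 + 79 = 919 mm. The raked legs top out at the beam's underside, so that is the highest point.


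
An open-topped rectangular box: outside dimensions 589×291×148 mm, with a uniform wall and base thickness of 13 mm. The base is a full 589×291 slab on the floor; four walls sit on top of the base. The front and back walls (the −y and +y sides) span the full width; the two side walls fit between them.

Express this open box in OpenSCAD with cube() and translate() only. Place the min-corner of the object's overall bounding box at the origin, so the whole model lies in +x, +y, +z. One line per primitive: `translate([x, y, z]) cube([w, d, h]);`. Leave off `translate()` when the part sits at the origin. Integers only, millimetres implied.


cube([589, 291, 13]);
translate([0, 0, 13]) cube([589, 13, 135]);
translate([0, 278, 13]) cube([589, 13, 135]);
translate([0, 13, 13]) cube([13, 265, 135]);
translate([576, 13, 13]) cube([13, 265, 135]);


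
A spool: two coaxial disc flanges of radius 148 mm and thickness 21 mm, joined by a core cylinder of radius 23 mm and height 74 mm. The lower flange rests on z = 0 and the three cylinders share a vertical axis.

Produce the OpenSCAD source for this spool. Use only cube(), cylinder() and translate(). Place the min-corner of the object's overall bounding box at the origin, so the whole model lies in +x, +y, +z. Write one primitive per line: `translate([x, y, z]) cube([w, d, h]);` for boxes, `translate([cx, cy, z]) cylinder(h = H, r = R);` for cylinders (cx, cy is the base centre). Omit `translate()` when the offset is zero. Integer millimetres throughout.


translate([148, 148, 0]) cylinder(h = 21, r = 148);
translate([148, 148, 21]) cylinder(h = 74, r = 23);
translate([148, 148, 95]) cylinder(h = 21, r = 148);


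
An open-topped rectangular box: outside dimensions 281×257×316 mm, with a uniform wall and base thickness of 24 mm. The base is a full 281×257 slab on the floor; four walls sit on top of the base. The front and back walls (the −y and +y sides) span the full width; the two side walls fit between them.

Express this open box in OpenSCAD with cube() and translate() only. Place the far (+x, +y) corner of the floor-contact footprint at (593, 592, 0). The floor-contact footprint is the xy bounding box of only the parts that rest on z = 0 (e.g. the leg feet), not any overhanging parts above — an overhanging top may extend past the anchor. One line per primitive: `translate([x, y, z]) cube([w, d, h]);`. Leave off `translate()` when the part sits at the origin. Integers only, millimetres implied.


translate([312, 335, 0]) cube([281, 257, 24]);
translate([312, 335, 24]) cube([281, 24, 292]);
translate([312, 568, 24]) cube([281, 24, 292]);
translate([312, 359, 24]) cube([24, 209, 292]);
translate([569, 359, 24]) cube([24, 209, 292]);


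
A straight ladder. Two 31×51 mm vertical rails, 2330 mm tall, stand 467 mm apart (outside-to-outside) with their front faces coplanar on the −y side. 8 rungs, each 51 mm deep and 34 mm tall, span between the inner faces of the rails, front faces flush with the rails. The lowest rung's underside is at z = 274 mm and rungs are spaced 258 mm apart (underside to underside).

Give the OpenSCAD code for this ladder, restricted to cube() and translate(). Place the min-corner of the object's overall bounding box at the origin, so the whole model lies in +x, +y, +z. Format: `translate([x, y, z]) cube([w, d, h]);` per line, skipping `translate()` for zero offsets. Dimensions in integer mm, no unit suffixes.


// rung span = 467 - 2*31 = 405
// rung[k] z = 274 + k*258
cube([31, 51, 2330]);
translate([436, 0, 0]) cube([31, 51, 2330]);
translate([31, 0, 274]) cube([405, 51, 34]);
translate([31, 0, 532]) cube([405, 51, 34]);
translate([31, 0, 790]) cube([405, 51, 34]);
translate([31, 0, 1048]) cube([405, 51, 34]);
translate([31, 0, 1306]) cube([405, 51, 34]);
translate([31, 0, 1564]) cube([405, 51, 34]);
translate([31, 0, 1822]) cube([405, 51, 34]);
translate([31, 0, 2080]) cube([405, 51, 34]);


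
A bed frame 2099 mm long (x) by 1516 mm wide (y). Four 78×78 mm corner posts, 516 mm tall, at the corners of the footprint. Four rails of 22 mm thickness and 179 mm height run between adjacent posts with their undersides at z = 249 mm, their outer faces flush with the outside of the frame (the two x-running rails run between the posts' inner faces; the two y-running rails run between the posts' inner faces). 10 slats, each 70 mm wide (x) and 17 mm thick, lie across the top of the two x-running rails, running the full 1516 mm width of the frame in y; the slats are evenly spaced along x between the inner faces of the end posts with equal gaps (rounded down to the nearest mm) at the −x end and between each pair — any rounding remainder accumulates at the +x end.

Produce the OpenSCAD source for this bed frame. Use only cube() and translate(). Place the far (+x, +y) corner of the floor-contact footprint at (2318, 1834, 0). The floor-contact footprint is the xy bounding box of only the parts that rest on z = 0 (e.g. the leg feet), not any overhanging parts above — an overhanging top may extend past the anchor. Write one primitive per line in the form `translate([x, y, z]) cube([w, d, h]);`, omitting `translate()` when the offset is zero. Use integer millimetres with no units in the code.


translate([219, 318, 0]) cube([78, 78, 516]);
translate([219, 1756, 0]) cube([78, 78, 516]);
translate([2240, 318, 0]) cube([78, 78, 516]);
translate([2240, 1756, 0]) cube([78, 78, 516]);
translate([297, 318, 249]) cube([1943, 22, 179]);
translate([297, 1812, 249]) cube([1943, 22, 179]);
translate([219, 396, 249]) cube([22, 1360, 179]);
translate([2296, 396, 249]) cube([22, 1360, 179]);
translate([410, 318, 428]) cube([70, 1516, 17]);
translate([593, 318, 428]) cube([70, 1516, 17]);
translate([776, 318, 428]) cube([70, 1516, 17]);
translate([959, 318, 428]) cube([70, 1516, 17]);
translate([1142, 318, 428]) cube([70, 1516, 17]);
translate([1325, 318, 428]) cube([70, 1516, 17]);
translate([1508, 318, 428]) cube([70, 1516, 17]);
translate([1691, 318, 428]) cube([70, 1516, 17]);
translate([1874, 318, 428]) cube([70, 1516, 17]);
translate([2057, 318, 428]) cube([70, 1516, 17]);


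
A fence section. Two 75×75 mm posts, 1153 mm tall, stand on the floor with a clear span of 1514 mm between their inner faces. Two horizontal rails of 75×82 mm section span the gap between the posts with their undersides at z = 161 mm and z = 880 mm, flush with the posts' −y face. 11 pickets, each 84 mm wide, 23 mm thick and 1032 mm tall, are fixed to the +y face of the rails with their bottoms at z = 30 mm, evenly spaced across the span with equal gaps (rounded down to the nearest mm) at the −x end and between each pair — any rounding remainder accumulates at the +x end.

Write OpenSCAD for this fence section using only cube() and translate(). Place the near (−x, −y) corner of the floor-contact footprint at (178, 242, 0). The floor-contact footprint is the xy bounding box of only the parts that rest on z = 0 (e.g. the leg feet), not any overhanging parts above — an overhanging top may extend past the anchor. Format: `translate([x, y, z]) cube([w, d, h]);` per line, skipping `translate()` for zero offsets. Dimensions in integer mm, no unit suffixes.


translate([178, 242, 0]) cube([75, 75, 1153]);
translate([1767, 242, 0]) cube([75, 75, 1153]);
translate([253, 242, 161]) cube([1514, 75, 82]);
translate([253, 242, 880]) cube([1514, 75, 82]);
translate([302, 317, 30]) cube([84, 23, 1032]);
translate([435, 317, 30]) cube([84, 23, 1032]);
translate([568, 317, 30]) cube([84, 23, 1032]);
translate([701, 317, 30]) cube([84, 23, 1032]);
translate([834, 317, 30]) cube([84, 23, 1032]);
translate([967, 317, 30]) cube([84, 23, 1032]);
translate([1100, 317, 30]) cube([84, 23, 1032]);
translate([1233, 317, 30]) cube([84, 23, 1032]);
translate([1366, 317, 30]) cube([84, 23, 1032]);
translate([1499, 317, 30]) cube([84, 23, 1032]);
translate([1632, 317, 30]) cube([84, 23, 1032]);


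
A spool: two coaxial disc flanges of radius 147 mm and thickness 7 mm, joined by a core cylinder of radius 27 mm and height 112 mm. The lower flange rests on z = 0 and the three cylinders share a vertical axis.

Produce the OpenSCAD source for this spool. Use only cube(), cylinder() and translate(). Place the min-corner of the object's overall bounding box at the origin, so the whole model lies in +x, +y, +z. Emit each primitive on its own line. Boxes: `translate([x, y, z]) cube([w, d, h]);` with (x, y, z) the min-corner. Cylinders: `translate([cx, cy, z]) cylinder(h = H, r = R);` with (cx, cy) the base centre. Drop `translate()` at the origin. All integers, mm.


translate([147, 147, 0]) cylinder(h = 7, r = 147);
translate([147, 147, 7]) cylinder(h = 112, r = 27);
translate([147, 147, 119]) cylinder(h = 7, r = 147);


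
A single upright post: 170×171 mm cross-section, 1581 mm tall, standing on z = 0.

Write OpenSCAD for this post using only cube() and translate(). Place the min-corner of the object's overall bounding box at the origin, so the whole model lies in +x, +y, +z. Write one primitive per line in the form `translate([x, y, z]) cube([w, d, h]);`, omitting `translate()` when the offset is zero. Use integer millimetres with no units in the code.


cube([170, 171, 1581]);


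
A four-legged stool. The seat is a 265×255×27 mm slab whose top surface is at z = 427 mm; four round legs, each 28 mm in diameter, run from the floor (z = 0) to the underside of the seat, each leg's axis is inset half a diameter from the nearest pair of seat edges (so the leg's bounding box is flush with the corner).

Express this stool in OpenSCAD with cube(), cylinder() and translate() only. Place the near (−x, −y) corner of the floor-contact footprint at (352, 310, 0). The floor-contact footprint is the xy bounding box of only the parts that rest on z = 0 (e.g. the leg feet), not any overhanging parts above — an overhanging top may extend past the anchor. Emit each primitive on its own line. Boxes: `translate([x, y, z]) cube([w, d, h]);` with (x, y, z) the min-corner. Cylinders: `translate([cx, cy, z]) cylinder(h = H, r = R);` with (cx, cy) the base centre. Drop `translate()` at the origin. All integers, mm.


// leg_h = 427 - 27 = 400
translate([352, 310, 400]) cube([265, 255, 27]);
translate([366, 324, 0]) cylinder(h = 400, r = 14);
translate([603, 324, 0]) cylinder(h = 400, r = 14);
translate([366, 551, 0]) cylinder(h = 400, r = 14);
translate([603, 551, 0]) cylinder(h = 400, r = 14);


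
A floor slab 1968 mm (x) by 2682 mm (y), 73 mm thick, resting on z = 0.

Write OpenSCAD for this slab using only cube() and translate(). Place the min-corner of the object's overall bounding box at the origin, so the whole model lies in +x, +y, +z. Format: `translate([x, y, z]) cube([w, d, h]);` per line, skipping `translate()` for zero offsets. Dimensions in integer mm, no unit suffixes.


cube([1968, 2682, 73]);


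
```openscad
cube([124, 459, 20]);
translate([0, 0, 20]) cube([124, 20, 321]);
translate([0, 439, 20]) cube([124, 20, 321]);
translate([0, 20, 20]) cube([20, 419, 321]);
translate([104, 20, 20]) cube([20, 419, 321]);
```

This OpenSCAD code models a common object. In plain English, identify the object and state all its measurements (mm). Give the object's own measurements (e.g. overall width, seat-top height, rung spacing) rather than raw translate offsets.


An open-topped rectangular box: outside dimensions 124×459×341 mm, with a uniform wall and base thickness of 20 mm. The base is a full 124×459 slab on the floor; four walls sit on top of the base. The front and back walls (the −y and +y sides) span the full width; the two side walls fit between them.


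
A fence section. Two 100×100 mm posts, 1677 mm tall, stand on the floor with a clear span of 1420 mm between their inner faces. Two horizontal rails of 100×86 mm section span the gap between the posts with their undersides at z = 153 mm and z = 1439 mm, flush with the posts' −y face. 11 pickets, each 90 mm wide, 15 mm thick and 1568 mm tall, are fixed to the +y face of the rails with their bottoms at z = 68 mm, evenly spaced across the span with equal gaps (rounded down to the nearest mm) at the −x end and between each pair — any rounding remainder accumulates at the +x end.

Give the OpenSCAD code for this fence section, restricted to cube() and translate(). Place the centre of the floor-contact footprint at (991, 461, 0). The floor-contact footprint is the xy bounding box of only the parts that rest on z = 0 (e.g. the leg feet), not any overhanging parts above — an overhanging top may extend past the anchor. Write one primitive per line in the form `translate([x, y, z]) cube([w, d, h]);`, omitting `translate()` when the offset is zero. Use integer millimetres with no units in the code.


translate([181, 411, 0]) cube([100, 100, 1677]);
translate([1701, 411, 0]) cube([100, 100, 1677]);
translate([281, 411, 153]) cube([1420, 100, 86]);
translate([281, 411, 1439]) cube([1420, 100, 86]);
translate([316, 511, 68]) cube([90, 15, 1568]);
translate([441, 511, 68]) cube([90, 15, 1568]);
translate([566, 511, 68]) cube([90, 15, 1568]);
translate([691, 511, 68]) cube([90, 15, 1568]);
translate([816, 511, 68]) cube([90, 15, 1568]);
translate([941, 511, 68]) cube([90, 15, 1568]);
translate([1066, 511, 68]) cube([90, 15, 1568]);
translate([1191, 511, 68]) cube([90, 15, 1568]);
translate([1316, 511, 68]) cube([90, 15, 1568]);
translate([1441, 511, 68]) cube([90, 15, 1568]);
translate([1566, 511, 68]) cube([90, 15, 1568]);


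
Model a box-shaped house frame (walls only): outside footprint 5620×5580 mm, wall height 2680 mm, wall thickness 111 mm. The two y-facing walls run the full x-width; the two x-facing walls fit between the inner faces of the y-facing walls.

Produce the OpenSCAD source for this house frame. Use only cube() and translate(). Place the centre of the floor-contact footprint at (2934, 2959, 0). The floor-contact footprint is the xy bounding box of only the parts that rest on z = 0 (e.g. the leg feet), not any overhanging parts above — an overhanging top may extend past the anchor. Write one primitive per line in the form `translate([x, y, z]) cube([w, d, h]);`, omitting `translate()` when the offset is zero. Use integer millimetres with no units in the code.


translate([124, 169, 0]) cube([5620, 111, 2680]);
translate([124, 5638, 0]) cube([5620, 111, 2680]);
translate([124, 280, 0]) cube([111, 5358, 2680]);
translate([5633, 280, 0]) cube([111, 5358, 2680]);


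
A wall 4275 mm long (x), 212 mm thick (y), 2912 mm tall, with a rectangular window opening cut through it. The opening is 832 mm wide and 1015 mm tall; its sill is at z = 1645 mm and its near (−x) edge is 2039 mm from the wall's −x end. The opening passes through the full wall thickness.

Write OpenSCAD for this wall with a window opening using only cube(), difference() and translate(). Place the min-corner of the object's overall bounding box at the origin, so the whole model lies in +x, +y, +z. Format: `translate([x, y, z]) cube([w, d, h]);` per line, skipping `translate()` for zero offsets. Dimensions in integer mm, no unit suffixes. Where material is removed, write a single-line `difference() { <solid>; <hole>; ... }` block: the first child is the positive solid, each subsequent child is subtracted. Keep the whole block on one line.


difference() { cube([4275, 212, 2912]); translate([2039, 0, 1645]) cube([832, 212, 1015]); }


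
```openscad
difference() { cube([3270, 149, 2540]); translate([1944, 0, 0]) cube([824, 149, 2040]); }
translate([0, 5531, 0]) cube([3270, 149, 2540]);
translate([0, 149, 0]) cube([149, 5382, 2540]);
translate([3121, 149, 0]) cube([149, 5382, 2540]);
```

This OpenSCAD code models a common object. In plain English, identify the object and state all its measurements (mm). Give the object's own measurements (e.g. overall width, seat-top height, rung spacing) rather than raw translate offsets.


A single room: four walls, each 2540 mm tall and 149 mm thick, enclosing an outside footprint 3270×5680 mm (x × y), no floor or roof. The front and back walls (−y and +y sides) run the full x-width; the side walls fit between their inner faces. A door opening 824 mm wide and 2040 mm tall is cut through the front wall from the floor up, its −x edge 1944 mm from the wall's −x end.


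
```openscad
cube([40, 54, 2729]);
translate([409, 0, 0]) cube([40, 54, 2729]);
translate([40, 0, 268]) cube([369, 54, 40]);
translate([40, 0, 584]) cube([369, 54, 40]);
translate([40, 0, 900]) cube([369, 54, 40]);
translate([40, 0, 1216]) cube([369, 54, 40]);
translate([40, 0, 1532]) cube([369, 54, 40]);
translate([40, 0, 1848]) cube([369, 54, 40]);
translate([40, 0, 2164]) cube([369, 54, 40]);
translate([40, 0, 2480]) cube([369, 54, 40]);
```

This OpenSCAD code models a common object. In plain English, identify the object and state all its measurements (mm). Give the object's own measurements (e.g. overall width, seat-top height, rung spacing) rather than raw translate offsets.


A straight ladder. Two 40×54 mm vertical rails, 2729 mm tall, stand 449 mm apart (outside-to-outside) with their front faces coplanar on the −y side. 8 rungs, each 54 mm deep and 40 mm tall, span between the inner faces of the rails, front faces flush with the rails. The lowest rung's underside is at z = 268 mm and rungs are spaced 316 mm apart (underside to underside).


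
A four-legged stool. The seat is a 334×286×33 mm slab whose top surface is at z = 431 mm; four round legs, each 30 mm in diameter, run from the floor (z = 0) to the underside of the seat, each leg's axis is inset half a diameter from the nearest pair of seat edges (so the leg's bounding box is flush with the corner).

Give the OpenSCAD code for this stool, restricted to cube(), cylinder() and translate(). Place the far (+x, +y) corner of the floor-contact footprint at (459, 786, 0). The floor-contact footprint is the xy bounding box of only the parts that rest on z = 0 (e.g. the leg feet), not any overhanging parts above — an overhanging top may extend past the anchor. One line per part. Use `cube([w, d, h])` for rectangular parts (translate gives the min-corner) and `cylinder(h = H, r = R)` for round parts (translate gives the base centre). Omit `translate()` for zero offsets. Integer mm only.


// leg_h = 431 - 33 = 398
translate([125, 500, 398]) cube([334, 286, 33]);
translate([140, 515, 0]) cylinder(h = 398, r = 15);
translate([444, 515, 0]) cylinder(h = 398, r = 15);
translate([140, 771, 0]) cylinder(h = 398, r = 15);
translate([444, 771, 0]) cylinder(h = 398, r = 15);


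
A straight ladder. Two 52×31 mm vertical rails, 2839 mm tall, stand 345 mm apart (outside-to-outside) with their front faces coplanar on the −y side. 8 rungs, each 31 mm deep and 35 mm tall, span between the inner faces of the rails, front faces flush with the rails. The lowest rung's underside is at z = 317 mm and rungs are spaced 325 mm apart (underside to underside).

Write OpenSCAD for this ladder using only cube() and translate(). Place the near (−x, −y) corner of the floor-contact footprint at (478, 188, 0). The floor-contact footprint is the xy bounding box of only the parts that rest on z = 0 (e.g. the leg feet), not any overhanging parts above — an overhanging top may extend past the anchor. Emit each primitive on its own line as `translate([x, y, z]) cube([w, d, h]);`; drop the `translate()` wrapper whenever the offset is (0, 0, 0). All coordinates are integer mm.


translate([478, 188, 0]) cube([52, 31, 2839]);
translate([771, 188, 0]) cube([52, 31, 2839]);
translate([530, 188, 317]) cube([241, 31, 35]);
translate([530, 188, 642]) cube([241, 31, 35]);
translate([530, 188, 967]) cube([241, 31, 35]);
translate([530, 188, 1292]) cube([241, 31, 35]);
translate([530, 188, 1617]) cube([241, 31, 35]);
translate([530, 188, 1942]) cube([241, 31, 35]);
translate([530, 188, 2267]) cube([241, 31, 35]);
translate([530, 188, 2592]) cube([241, 31, 35]);


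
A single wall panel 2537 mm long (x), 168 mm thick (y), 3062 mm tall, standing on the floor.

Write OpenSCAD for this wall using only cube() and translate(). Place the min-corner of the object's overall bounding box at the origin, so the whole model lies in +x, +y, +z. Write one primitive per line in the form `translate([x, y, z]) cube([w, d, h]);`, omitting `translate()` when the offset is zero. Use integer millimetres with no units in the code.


cube([2537, 168, 3062]);


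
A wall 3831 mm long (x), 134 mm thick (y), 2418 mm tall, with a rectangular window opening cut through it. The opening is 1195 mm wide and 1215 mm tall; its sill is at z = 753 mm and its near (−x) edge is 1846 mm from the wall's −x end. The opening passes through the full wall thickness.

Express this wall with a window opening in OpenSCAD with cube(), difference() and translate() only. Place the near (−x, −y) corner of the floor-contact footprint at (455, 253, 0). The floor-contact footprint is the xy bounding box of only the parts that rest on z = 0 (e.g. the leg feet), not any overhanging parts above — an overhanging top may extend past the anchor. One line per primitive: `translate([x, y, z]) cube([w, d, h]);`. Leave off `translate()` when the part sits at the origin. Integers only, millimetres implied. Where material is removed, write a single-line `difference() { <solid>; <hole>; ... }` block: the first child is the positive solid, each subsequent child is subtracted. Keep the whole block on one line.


difference() { translate([455, 253, 0]) cube([3831, 134, 2418]); translate([2301, 253, 753]) cube([1195, 134, 1215]); }


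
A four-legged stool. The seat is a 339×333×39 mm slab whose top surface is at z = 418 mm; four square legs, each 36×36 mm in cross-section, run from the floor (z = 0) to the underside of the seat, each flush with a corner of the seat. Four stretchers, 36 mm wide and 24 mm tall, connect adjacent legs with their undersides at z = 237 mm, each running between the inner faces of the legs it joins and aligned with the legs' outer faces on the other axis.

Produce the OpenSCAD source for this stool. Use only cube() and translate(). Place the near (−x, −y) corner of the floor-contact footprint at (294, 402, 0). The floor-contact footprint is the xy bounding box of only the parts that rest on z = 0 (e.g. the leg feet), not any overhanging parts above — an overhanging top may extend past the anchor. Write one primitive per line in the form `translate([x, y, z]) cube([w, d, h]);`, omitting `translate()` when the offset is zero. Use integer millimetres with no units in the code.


translate([294, 402, 379]) cube([339, 333, 39]);
translate([294, 402, 0]) cube([36, 36, 379]);
translate([597, 402, 0]) cube([36, 36, 379]);
translate([294, 699, 0]) cube([36, 36, 379]);
translate([597, 699, 0]) cube([36, 36, 379]);
translate([330, 402, 237]) cube([267, 36, 24]);
translate([330, 699, 237]) cube([267, 36, 24]);
translate([294, 438, 237]) cube([36, 261, 24]);
translate([597, 438, 237]) cube([36, 261, 24]);


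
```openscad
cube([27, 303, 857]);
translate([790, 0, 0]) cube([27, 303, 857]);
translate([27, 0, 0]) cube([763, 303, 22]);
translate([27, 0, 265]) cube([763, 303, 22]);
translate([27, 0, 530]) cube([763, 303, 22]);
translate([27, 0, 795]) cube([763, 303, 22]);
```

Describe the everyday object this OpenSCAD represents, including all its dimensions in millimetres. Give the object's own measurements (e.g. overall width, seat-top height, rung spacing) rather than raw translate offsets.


An open bookshelf. Two side panels, each 27 mm thick, 303 mm deep and 857 mm tall, stand 817 mm apart (outside-to-outside). Between them sit 4 shelves, each 22 mm thick and 303 mm deep, spanning the full gap between the sides. The bottom shelf rests on the floor (its underside at z = 0) and the clear gap between one shelf's top and the next shelf's underside is 243 mm.


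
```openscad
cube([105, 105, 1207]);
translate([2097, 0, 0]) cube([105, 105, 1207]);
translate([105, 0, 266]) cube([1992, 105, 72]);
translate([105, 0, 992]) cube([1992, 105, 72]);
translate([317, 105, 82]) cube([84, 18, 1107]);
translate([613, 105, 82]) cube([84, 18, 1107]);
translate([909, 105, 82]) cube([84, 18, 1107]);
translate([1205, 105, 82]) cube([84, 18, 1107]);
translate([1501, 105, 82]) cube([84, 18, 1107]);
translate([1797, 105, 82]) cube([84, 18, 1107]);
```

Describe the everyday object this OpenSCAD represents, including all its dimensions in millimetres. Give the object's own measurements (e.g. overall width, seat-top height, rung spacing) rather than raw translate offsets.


A fence section. Two 105×105 mm posts, 1207 mm tall, stand on the floor with a clear span of 1992 mm between their inner faces. Two horizontal rails of 105×72 mm section span the gap between the posts with their undersides at z = 266 mm and z = 992 mm, flush with the posts' −y face. 6 pickets, each 84 mm wide, 18 mm thick and 1107 mm tall, are fixed to the +y face of the rails with their bottoms at z = 82 mm, spaced across the span with a 212 mm gap after the −x post and between neighbouring pickets, with 216 mm left before the +x post.


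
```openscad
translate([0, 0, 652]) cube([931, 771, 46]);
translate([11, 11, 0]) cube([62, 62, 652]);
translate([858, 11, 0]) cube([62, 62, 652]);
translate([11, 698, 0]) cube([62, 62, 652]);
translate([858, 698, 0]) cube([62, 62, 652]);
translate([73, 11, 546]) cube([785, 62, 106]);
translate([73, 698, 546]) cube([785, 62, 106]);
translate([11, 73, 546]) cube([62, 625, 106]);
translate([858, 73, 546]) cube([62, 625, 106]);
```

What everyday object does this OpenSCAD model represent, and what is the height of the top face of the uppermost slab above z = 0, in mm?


A table. The table height is 698 mm.

A 931×771×46 slab sits at z = 652 on four 62 mm square posts — a table. The top surface is at 652 + 46 = 698 mm.


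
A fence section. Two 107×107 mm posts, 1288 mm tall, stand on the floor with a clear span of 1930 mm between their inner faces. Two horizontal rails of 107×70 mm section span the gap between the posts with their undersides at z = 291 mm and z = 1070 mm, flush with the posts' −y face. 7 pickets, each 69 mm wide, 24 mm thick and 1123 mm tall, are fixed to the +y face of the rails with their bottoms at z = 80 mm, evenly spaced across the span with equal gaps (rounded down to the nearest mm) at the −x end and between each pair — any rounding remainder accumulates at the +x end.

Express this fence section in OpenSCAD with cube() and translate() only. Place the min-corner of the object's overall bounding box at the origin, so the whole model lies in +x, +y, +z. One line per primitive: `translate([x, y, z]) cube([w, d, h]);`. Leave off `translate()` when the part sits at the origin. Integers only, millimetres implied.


cube([107, 107, 1288]);
translate([2037, 0, 0]) cube([107, 107, 1288]);
translate([107, 0, 291]) cube([1930, 107, 70]);
translate([107, 0, 1070]) cube([1930, 107, 70]);
translate([287, 107, 80]) cube([69, 24, 1123]);
translate([536, 107, 80]) cube([69, 24, 1123]);
translate([785, 107, 80]) cube([69, 24, 1123]);
translate([1034, 107, 80]) cube([69, 24, 1123]);
translate([1283, 107, 80]) cube([69, 24, 1123]);
translate([1532, 107, 80]) cube([69, 24, 1123]);
translate([1781, 107, 80]) cube([69, 24, 1123]);


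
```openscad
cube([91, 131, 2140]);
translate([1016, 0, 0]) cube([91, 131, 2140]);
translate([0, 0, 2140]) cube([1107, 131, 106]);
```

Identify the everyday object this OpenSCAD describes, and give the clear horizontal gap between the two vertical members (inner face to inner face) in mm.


A door frame. The clear opening width is 925 mm.

Two 2140 mm tall posts with a header on top — a door frame. The left jamb is 91 mm wide at x = 0; the right jamb starts at x = 1016. The clear opening is 1016 − 91 = 925 mm.


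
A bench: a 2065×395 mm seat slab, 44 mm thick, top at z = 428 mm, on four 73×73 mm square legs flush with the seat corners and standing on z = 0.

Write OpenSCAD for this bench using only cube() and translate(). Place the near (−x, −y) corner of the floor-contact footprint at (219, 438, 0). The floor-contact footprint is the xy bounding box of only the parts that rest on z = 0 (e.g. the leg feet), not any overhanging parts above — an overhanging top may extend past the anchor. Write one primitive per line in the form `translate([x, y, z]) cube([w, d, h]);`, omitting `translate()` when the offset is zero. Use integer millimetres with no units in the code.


translate([219, 438, 384]) cube([2065, 395, 44]);
translate([219, 438, 0]) cube([73, 73, 384]);
translate([219, 760, 0]) cube([73, 73, 384]);
translate([2211, 438, 0]) cube([73, 73, 384]);
translate([2211, 760, 0]) cube([73, 73, 384]);


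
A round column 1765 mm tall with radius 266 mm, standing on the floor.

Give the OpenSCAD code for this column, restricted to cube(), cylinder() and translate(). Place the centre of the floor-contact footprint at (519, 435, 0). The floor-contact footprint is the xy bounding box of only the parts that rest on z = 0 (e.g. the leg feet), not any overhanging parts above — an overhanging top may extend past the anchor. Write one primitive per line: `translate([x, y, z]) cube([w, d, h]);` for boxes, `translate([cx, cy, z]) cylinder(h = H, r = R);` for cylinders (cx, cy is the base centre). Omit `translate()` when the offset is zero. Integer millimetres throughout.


translate([519, 435, 0]) cylinder(h = 1765, r = 266);


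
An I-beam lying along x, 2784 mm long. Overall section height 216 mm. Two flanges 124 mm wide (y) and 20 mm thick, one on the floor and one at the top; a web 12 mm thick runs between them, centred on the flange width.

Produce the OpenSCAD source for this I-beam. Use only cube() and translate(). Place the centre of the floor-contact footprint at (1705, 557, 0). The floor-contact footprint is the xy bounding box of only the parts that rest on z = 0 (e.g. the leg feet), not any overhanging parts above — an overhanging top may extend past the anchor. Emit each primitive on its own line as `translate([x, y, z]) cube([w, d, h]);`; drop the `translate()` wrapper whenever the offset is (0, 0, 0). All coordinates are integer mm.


translate([313, 495, 0]) cube([2784, 124, 20]);
translate([313, 551, 20]) cube([2784, 12, 176]);
translate([313, 495, 196]) cube([2784, 124, 20]);


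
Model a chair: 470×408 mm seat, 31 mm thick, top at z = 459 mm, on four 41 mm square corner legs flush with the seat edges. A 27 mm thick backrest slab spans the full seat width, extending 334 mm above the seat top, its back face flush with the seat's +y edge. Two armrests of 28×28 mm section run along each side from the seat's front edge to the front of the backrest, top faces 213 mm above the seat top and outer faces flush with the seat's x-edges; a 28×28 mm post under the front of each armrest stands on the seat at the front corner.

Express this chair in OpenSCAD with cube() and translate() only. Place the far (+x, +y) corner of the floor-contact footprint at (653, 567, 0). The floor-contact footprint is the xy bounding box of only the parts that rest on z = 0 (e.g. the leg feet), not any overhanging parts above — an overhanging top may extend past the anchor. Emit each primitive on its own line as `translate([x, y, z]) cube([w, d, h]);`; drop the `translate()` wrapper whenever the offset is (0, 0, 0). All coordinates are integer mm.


translate([183, 159, 428]) cube([470, 408, 31]);
translate([183, 159, 0]) cube([41, 41, 428]);
translate([612, 159, 0]) cube([41, 41, 428]);
translate([183, 526, 0]) cube([41, 41, 428]);
translate([612, 526, 0]) cube([41, 41, 428]);
translate([183, 540, 459]) cube([470, 27, 334]);
translate([183, 159, 644]) cube([28, 381, 28]);
translate([625, 159, 644]) cube([28, 381, 28]);
translate([183, 159, 459]) cube([28, 28, 185]);
translate([625, 159, 459]) cube([28, 28, 185]);


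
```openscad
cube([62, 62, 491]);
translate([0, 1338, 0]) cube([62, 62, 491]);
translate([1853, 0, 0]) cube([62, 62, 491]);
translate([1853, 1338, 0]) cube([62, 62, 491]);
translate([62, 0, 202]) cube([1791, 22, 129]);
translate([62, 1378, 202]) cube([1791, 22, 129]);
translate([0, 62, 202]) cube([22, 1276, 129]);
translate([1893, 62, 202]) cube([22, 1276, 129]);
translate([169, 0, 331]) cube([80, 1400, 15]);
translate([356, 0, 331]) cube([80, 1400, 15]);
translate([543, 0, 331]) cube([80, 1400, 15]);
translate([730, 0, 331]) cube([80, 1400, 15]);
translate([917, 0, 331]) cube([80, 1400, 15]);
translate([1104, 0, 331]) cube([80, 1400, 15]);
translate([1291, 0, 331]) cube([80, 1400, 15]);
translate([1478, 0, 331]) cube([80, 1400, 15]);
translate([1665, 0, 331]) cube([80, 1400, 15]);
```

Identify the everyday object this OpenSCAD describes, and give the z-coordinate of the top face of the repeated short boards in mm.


A bed frame. The slat-top height is 346 mm.

Four posts, four rails, and a row of slats — a bed frame. Slats sit on the rails at z = 202 + 129 = 331; with slat thickness 15, the top is 346 mm.


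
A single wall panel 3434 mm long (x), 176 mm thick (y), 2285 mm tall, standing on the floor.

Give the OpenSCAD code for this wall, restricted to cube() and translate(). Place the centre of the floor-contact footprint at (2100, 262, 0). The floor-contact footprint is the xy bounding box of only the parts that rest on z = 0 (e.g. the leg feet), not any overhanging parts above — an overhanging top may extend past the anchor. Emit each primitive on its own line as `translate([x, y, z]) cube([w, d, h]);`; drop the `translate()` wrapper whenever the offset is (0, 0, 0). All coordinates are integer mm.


translate([383, 174, 0]) cube([3434, 176, 2285]);


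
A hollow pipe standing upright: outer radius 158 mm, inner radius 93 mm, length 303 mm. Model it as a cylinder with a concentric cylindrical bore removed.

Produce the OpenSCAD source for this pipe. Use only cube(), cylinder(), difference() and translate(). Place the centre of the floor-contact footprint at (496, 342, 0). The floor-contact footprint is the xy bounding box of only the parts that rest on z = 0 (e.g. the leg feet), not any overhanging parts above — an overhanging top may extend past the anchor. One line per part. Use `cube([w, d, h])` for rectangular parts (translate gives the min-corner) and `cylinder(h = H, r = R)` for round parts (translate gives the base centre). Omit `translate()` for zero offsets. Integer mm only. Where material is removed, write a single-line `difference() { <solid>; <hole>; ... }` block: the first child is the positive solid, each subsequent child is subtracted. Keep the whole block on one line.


difference() { translate([496, 342, 0]) cylinder(h = 303, r = 158); translate([496, 342, 0]) cylinder(h = 303, r = 93); }


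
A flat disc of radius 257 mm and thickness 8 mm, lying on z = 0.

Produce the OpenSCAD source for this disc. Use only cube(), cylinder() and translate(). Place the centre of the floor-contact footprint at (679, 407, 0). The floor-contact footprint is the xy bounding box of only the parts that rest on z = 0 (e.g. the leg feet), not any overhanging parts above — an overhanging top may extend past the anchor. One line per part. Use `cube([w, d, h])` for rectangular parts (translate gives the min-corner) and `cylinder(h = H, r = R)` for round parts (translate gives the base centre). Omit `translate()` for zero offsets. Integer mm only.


translate([679, 407, 0]) cylinder(h = 8, r = 257);


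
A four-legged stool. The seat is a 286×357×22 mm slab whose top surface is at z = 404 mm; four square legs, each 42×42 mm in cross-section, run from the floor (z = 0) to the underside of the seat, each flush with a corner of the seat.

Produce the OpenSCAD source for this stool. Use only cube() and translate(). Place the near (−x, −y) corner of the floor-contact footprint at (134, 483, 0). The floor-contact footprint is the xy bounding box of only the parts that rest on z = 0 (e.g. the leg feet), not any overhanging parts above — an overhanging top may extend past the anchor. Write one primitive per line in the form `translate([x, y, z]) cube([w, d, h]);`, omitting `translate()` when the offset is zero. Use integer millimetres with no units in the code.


translate([134, 483, 382]) cube([286, 357, 22]);
translate([134, 483, 0]) cube([42, 42, 382]);
translate([378, 483, 0]) cube([42, 42, 382]);
translate([134, 798, 0]) cube([42, 42, 382]);
translate([378, 798, 0]) cube([42, 42, 382]);


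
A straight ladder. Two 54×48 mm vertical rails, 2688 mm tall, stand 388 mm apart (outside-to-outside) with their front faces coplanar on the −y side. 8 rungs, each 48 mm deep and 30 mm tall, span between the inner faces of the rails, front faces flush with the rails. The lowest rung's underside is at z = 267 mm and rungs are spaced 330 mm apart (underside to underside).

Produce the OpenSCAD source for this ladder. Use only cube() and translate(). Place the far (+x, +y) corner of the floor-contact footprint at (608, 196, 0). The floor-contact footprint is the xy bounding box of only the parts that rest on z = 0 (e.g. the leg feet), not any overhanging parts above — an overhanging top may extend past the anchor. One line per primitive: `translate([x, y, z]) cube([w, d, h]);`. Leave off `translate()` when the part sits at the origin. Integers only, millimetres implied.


translate([220, 148, 0]) cube([54, 48, 2688]);
translate([554, 148, 0]) cube([54, 48, 2688]);
translate([274, 148, 267]) cube([280, 48, 30]);
translate([274, 148, 597]) cube([280, 48, 30]);
translate([274, 148, 927]) cube([280, 48, 30]);
translate([274, 148, 1257]) cube([280, 48, 30]);
translate([274, 148, 1587]) cube([280, 48, 30]);
translate([274, 148, 1917]) cube([280, 48, 30]);
translate([274, 148, 2247]) cube([280, 48, 30]);
translate([274, 148, 2577]) cube([280, 48, 30]);


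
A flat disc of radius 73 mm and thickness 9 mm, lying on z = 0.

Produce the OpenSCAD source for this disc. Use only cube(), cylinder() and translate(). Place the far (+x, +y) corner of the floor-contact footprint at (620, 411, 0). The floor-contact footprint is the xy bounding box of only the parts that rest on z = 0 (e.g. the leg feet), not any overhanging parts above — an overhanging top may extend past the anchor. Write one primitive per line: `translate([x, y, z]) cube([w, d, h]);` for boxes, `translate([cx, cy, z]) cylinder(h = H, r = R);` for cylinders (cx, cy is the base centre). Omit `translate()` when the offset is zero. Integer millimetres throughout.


translate([547, 338, 0]) cylinder(h = 9, r = 73);


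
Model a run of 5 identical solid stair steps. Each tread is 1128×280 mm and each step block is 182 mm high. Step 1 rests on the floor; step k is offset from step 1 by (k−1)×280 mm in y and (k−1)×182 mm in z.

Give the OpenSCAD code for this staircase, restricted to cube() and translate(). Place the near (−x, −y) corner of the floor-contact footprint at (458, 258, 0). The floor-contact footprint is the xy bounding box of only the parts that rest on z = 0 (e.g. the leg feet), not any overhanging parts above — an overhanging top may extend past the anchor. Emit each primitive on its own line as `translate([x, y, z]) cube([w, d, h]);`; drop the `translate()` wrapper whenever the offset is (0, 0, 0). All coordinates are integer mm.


translate([458, 258, 0]) cube([1128, 280, 182]);
translate([458, 538, 182]) cube([1128, 280, 182]);
translate([458, 818, 364]) cube([1128, 280, 182]);
translate([458, 1098, 546]) cube([1128, 280, 182]);
translate([458, 1378, 728]) cube([1128, 280, 182]);
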